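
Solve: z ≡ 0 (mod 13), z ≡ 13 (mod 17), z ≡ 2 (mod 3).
M = 13 × 17 × 3 = 663. M₁ = 51, y₁ ≡ 12 (mod 13). M₂ = 39, y₂ ≡ 7 (mod 17). M₃ = 221, y₃ ≡ 2 (mod 3). z = 0×51×12 + 13×39×7 + 2×221×2 ≡ 455 (mod 663)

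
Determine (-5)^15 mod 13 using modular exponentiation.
Using Fermat: (-5)^{12} ≡ 1 (mod 13). 15 ≡ 3 (mod 12). So (-5)^{15} ≡ (-5)^{3} ≡ 5 (mod 13)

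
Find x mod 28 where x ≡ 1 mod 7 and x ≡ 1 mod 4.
M = 7 × 4 = 28. M₁ = 4, y₁ ≡ 2 mod 7. M₂ = 7, y₂ ≡ 3 mod 4. x = 1×4×2 + 1×7×3 ≡ 1 mod 28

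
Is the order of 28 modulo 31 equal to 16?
Powers of 28 mod 31: 28^1≡28, 28^2≡9, 28^3≡4, 28^4≡19, 28^5≡5, 28^6≡16, 28^7≡14, 28^8≡20, 28^9≡2, 28^10≡25, 28^11≡18, 28^12≡8, 28^13≡7, 28^14≡10, 28^15≡1. Already 28^15≡1, so the order is 15 < 16. No, the actual order is 15.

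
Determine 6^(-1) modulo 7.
Since 7 is prime, by Fermat 6^(-1) ≡ 6^{5} ≡ 6 (mod 7). Verify: 6 × 6 = 36 ≡ 1 (mod 7)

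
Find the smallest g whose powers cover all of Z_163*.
g = 2. Powers: [2, 4, 8, 16, 32, 64, 128, 93, ...] generates all 162 non-zero residues.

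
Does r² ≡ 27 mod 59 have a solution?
By Euler's criterion: 27^{29} ≡ 1 mod 59. Since this equals 1, 27 is a QR.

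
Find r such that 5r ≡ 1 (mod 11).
Since 11 is prime, by Fermat 5^(-1) ≡ 5^{9} ≡ 9 (mod 11). Verify: 5 × 9 = 45 ≡ 1 (mod 11)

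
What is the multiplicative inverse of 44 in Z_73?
Since 73 is prime, by Fermat 44^(-1) ≡ 44^{71} ≡ 5 (mod 73). Verify: 44 × 5 = 220 ≡ 1 (mod 73)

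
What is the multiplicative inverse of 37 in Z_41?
Since 41 is prime, by Fermat 37^(-1) ≡ 37^{39} ≡ 10 mod 41. Verify: 37 × 10 = 370 ≡ 1 mod 41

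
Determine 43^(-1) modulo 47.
Since 47 is prime, by Fermat 43^(-1) ≡ 43^{45} ≡ 35 mod 47. Verify: 43 × 35 = 1505 ≡ 1 mod 47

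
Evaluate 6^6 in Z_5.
Using Fermat: 6^{4} ≡ 1 (mod 5). 6 ≡ 2 (mod 4). So 6^{6} ≡ 6^{2} ≡ 1 (mod 5)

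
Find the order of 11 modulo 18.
Powers of 11 mod 18: 11^1≡11, 11^2≡13, 11^3≡17, 11^4≡7, 11^5≡5, 11^6≡1. So the order of 11 is 6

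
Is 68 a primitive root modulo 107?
ord_107(68) divides 106. For each prime q|106: 68^{53}≡106, 68^{2}≡23, none ≡ 1. So 68 has order 106 and is a primitive root mod 107.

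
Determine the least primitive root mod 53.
g = 2. Powers: [2, 4, 8, 16, 32, 11, 22, 44, 35, ...] generates all 52 non-zero residues.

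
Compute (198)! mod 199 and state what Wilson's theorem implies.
(198)! mod 199 = 198. Since this equals -1 (mod 199), Wilson confirms 199 is prime.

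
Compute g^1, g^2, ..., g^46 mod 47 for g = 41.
41^1, 41^2, ..., 41^{46} mod 47: [41, 36, 19, 27, 26, 32, 43, 24, 44, 18, 33, 37, 13, 16, 45, 12, 22, 9, 40, 42, 30, 8, 46, 6, 11, 28, 20, 21, 15, 4, 23, 3, 29, 14, 10, 34, 31, 2, 35, 25, 38, 7, 5, 17, 39, 1]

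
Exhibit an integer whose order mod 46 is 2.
45 has order 2 mod 46 since 45^{2} ≡ 1 mod 46 and no smaller power works.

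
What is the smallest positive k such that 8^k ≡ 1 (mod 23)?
Powers of 8 mod 23: 8^1≡8, 8^2≡18, 8^3≡6, 8^4≡2, 8^5≡16, 8^6≡13, 8^7≡12, 8^8≡4, 8^9≡9, 8^10≡3, 8^11≡1. Order = 11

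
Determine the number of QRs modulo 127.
For prime 127, there are (p-1)/2 = (127-1)/2 = 63 quadratic residues (excluding 0).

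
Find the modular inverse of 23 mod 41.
Since 41 is prime, by Fermat 23^(-1) ≡ 23^{39} ≡ 25 (mod 41). Verify: 23 × 25 = 575 ≡ 1 (mod 41)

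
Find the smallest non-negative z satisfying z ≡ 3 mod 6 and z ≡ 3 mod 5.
M = 6 × 5 = 30. M₁ = 5, y₁ ≡ 5 mod 6. M₂ = 6, y₂ ≡ 1 mod 5. z = 3×5×5 + 3×6×1 ≡ 3 mod 30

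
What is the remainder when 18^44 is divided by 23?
Using Fermat: 18^{22} ≡ 1 (mod 23). 44 ≡ 0 (mod 22). So 18^{44} ≡ 18^{0} ≡ 1 (mod 23)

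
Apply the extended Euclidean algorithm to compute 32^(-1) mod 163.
Extended GCD: 32(-56) + 163(11) = 1. So 32^(-1) ≡ -56 ≡ 107 (mod 163). Verify: 32 × 107 = 3424 ≡ 1 (mod 163)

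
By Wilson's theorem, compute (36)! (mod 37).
By Wilson's theorem, (36)! ≡ -1 ≡ 36 (mod 37)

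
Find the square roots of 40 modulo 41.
The square roots of 40 mod 41 are 32 and 9. Verify: 32² = 1024 ≡ 40 mod 41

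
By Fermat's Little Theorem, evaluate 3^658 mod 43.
By Fermat: 3^{42} ≡ 1 mod 43. 658 ≡ 28 mod 42. So 3^{658} ≡ 3^{28} ≡ 6 mod 43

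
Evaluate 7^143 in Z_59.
Using Fermat: 7^{58} ≡ 1 mod 59. 143 ≡ 27 mod 58. So 7^{143} ≡ 7^{27} ≡ 53 mod 59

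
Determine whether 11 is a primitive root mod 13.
ord_13(11) divides 12. For each prime q|12: 11^{6}≡12, 11^{4}≡3, none ≡ 1. So 11 has order 12 and is a primitive root mod 13.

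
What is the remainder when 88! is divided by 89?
By Wilson's theorem, (88)! ≡ -1 ≡ 88 mod 89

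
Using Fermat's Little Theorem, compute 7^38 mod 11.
By Fermat: 7^{10} ≡ 1 (mod 11). 38 = 3×10 + 8. So 7^{38} ≡ 7^{8} ≡ 9 (mod 11)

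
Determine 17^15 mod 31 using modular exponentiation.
By repeated squaring (mod 31): 17^{1}≡17, 17^{2}≡10, 17^{4}≡7, 17^{8}≡18. Then 17^{15} = 17^{8+4+2+1} ≡ 18 × 7 × 10 × 17 ≡ 30 (mod 31)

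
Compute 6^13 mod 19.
By repeated squaring (mod 19): 6^{1}≡6, 6^{2}≡17, 6^{4}≡4, 6^{8}≡16. Then 6^{13} = 6^{8+4+1} ≡ 16 × 4 × 6 ≡ 4 (mod 19)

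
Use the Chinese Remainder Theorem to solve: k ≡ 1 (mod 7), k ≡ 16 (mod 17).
M = 7 × 17 = 119. M₁ = 17, y₁ ≡ 5 (mod 7). M₂ = 7, y₂ ≡ 5 (mod 17). k = 1×17×5 + 16×7×5 ≡ 50 (mod 119)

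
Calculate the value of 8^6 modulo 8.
By repeated squaring (mod 8): 8^{1}≡0, 8^{2}≡0, 8^{4}≡0. Then 8^{6} = 8^{4+2} ≡ 0 × 0 ≡ 0 (mod 8)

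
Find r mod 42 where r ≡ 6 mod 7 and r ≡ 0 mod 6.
M = 7 × 6 = 42. M₁ = 6, y₁ ≡ 6 mod 7. M₂ = 7, y₂ ≡ 1 mod 6. r = 6×6×6 + 0×7×1 ≡ 6 mod 42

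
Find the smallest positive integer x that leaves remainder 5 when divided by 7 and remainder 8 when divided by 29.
M = 7 × 29 = 203. M₁ = 29, y₁ ≡ 1 (mod 7). M₂ = 7, y₂ ≡ 25 (mod 29). x = 5×29×1 + 8×7×25 ≡ 124 (mod 203)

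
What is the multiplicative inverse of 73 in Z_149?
Since 149 is prime, by Fermat 73^(-1) ≡ 73^{147} ≡ 49 mod 149. Verify: 73 × 49 = 3577 ≡ 1 mod 149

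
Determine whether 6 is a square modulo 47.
By Euler's criterion: 6^{23} ≡ 1 (mod 47). Since this equals 1, 6 is a QR.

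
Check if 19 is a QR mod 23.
By Euler's criterion: 19^{11} ≡ 22 (mod 23). Since this equals -1 (≡ 22), 19 is not a QR.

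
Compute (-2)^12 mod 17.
By repeated squaring (mod 17): (-2)^{1}≡15, (-2)^{2}≡4, (-2)^{4}≡16, (-2)^{8}≡1. Then (-2)^{12} = (-2)^{8+4} ≡ 1 × 16 ≡ 16 (mod 17)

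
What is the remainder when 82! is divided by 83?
By Wilson's theorem, (82)! ≡ -1 ≡ 82 mod 83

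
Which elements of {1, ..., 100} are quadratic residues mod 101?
QRs mod 101: {1, 4, 5, 6, 9, 13, 14, 16, 17, 19, 20, 21, 22, 23, 24, 25, 30, 31, 33, 36, 37, 43, 45, 47, 49, 52, 54, 56, 58, 64, 65, 68, 70, 71, 76, 77, 78, 79, 80, 81, 82, 84, 85, 87, 88, 92, 95, 96, 97, 100}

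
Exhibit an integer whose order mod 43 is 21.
9 has order 21 mod 43 since 9^{21} ≡ 1 mod 43 and no smaller power works.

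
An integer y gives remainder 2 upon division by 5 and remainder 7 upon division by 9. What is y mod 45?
M = 5 × 9 = 45. M₁ = 9, y₁ ≡ 4 mod 5. M₂ = 5, y₂ ≡ 2 mod 9. y = 2×9×4 + 7×5×2 ≡ 7 mod 45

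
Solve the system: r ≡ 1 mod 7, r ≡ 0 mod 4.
M = 7 × 4 = 28. M₁ = 4, y₁ ≡ 2 mod 7. M₂ = 7, y₂ ≡ 3 mod 4. r = 1×4×2 + 0×7×3 ≡ 8 mod 28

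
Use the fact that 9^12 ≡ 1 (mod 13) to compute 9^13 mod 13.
By Fermat: 9^{12} ≡ 1 (mod 13). So 9^{13} = 9^{12} · 9^{1} ≡ 9^{1} ≡ 9 (mod 13)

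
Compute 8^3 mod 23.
8^{3} = 512 ≡ 6 (mod 23)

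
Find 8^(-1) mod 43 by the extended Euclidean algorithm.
Extended GCD: 8(-16) + 43(3) = 1. So 8^(-1) ≡ -16 ≡ 27 mod 43. Verify: 8 × 27 = 216 ≡ 1 mod 43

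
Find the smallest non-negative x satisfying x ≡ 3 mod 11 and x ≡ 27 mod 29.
M = 11 × 29 = 319. M₁ = 29, y₁ ≡ 8 mod 11. M₂ = 11, y₂ ≡ 8 mod 29. x = 3×29×8 + 27×11×8 ≡ 201 mod 319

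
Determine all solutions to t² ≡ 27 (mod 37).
The square roots of 27 mod 37 are 8 and 29. Verify: 8² = 64 ≡ 27 (mod 37)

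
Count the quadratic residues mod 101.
For prime 101, there are (p-1)/2 = (101-1)/2 = 50 quadratic residues (excluding 0).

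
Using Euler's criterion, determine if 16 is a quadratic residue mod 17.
By Euler's criterion: 16^{8} ≡ 1 (mod 17). Since this equals 1, 16 is a QR.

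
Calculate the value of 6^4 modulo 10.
6^{4} = 1296 ≡ 6 mod 10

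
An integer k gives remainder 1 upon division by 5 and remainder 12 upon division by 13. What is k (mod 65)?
M = 5 × 13 = 65. M₁ = 13, y₁ ≡ 2 (mod 5). M₂ = 5, y₂ ≡ 8 (mod 13). k = 1×13×2 + 12×5×8 ≡ 51 (mod 65)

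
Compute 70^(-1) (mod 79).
Since 79 is prime, by Fermat 70^(-1) ≡ 70^{77} ≡ 35 (mod 79). Verify: 70 × 35 = 2450 ≡ 1 (mod 79)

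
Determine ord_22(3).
Powers of 3 mod 22: 3^1≡3, 3^2≡9, 3^3≡5, 3^4≡15, 3^5≡1. Order = 5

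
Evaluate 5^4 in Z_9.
5^{4} = 625 ≡ 4 mod 9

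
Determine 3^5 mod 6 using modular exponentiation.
By repeated squaring mod 6: 3^{1}≡3, 3^{2}≡3, 3^{4}≡3. Then 3^{5} = 3^{4+1} ≡ 3 × 3 ≡ 3 mod 6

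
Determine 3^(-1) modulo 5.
Since 5 is prime, by Fermat 3^(-1) ≡ 3^{3} ≡ 2 (mod 5). Verify: 3 × 2 = 6 ≡ 1 (mod 5)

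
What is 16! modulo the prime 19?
(18)! = (16)! × (17) × (18) ≡ -1 (mod 19). So (16)! ≡ -1 × [(18)(17)]^(-1) ≡ 9 (mod 19)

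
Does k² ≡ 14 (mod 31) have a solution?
By Euler's criterion: 14^{15} ≡ 1 (mod 31). Since this equals 1, 14 is a QR.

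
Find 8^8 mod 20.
By repeated squaring mod 20: 8^{1}≡8, 8^{2}≡4, 8^{4}≡16, 8^{8}≡16. So 8^{8} ≡ 16 mod 20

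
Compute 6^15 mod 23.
By repeated squaring (mod 23): 6^{1}≡6, 6^{2}≡13, 6^{4}≡8, 6^{8}≡18. Then 6^{15} = 6^{8+4+2+1} ≡ 18 × 8 × 13 × 6 ≡ 8 (mod 23)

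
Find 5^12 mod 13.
Using Fermat: 5^{12} ≡ 1 mod 13. 12 ≡ 0 mod 12. So 5^{12} ≡ 5^{0} ≡ 1 mod 13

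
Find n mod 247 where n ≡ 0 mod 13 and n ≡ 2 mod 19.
M = 13 × 19 = 247. M₁ = 19, y₁ ≡ 11 mod 13. M₂ = 13, y₂ ≡ 3 mod 19. n = 0×19×11 + 2×13×3 ≡ 78 mod 247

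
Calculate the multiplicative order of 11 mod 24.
Powers of 11 mod 24: 11^1≡11, 11^2≡1. ord_24(11) = 2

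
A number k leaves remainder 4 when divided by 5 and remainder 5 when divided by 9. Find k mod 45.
M = 5 × 9 = 45. M₁ = 9, y₁ ≡ 4 mod 5. M₂ = 5, y₂ ≡ 2 mod 9. k = 4×9×4 + 5×5×2 ≡ 14 mod 45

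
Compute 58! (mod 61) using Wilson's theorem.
(60)! = (58)! × (59) × (60) ≡ -1 (mod 61). So (58)! ≡ -1 × [(60)(59)]^(-1) ≡ 30 (mod 61)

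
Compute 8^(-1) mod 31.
Since 31 is prime, by Fermat 8^(-1) ≡ 8^{29} ≡ 4 mod 31. Verify: 8 × 4 = 32 ≡ 1 mod 31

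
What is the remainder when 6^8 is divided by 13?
By repeated squaring mod 13: 6^{1}≡6, 6^{2}≡10, 6^{4}≡9, 6^{8}≡3. So 6^{8} ≡ 3 mod 13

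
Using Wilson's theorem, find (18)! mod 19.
By Wilson's theorem, (18)! ≡ -1 ≡ 18 mod 19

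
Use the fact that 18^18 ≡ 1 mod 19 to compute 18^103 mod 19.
By Fermat: 18^{18} ≡ 1 mod 19. 103 = 5×18 + 13. So 18^{103} ≡ 18^{13} ≡ 18 mod 19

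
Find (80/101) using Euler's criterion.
(80/101) = 80^{50} mod 101 = 1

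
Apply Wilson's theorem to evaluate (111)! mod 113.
(112)! = (111)! × (112) ≡ -1 mod 113. So (111)! ≡ -1 × (112)^(-1) ≡ (-1)×(-1) = 1 mod 113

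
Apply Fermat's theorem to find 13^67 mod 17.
By Fermat: 13^{16} ≡ 1 mod 17. 67 = 4×16 + 3. So 13^{67} ≡ 13^{3} ≡ 4 mod 17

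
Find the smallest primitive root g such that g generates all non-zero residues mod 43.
g = 3. Powers: [3, 9, 27, 38, 28, 41, 37, 25, 32, 10, ...] generates all 42 non-zero residues.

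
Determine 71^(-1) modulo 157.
Since 157 is prime, by Fermat 71^(-1) ≡ 71^{155} ≡ 115 mod 157. Verify: 71 × 115 = 8165 ≡ 1 mod 157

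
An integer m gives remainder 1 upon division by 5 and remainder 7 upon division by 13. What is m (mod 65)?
M = 5 × 13 = 65. M₁ = 13, y₁ ≡ 2 (mod 5). M₂ = 5, y₂ ≡ 8 (mod 13). m = 1×13×2 + 7×5×8 ≡ 46 (mod 65)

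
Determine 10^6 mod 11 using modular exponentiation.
By repeated squaring mod 11: 10^{1}≡10, 10^{2}≡1, 10^{4}≡1. Then 10^{6} = 10^{4+2} ≡ 1 × 1 ≡ 1 mod 11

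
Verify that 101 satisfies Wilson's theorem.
(100)! mod 101 = 100. Since this equals -1 (mod 101), Wilson confirms 101 is prime.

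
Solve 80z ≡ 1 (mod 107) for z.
Since 107 is prime, by Fermat 80^(-1) ≡ 80^{105} ≡ 103 (mod 107). Verify: 80 × 103 = 8240 ≡ 1 (mod 107)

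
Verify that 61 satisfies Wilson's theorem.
(60)! mod 61 = 60. Since this equals -1 mod 61, Wilson confirms 61 is prime.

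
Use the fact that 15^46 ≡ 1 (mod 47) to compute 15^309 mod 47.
By Fermat: 15^{46} ≡ 1 (mod 47). 309 ≡ 33 (mod 46). So 15^{309} ≡ 15^{33} ≡ 31 (mod 47)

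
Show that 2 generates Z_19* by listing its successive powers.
2^1, 2^2, ..., 2^{18} mod 19: [2, 4, 8, 16, 13, 7, 14, 9, 18, 17, 15, 11, 3, 6, 12, 5, 10, 1]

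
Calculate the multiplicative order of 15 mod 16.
Powers of 15 mod 16: 15^1≡15, 15^2≡1. ord_16(15) = 2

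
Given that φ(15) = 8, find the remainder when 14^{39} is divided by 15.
By Euler: 14^{8} ≡ 1 mod 15 since gcd(14, 15) = 1. 39 = 4×8 + 7. So 14^{39} ≡ 14^{7} ≡ 14 mod 15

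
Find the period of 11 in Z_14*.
Powers of 11 mod 14: 11^1≡11, 11^2≡9, 11^3≡1. So the order of 11 is 3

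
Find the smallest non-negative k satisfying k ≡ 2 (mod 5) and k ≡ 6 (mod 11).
M = 5 × 11 = 55. M₁ = 11, y₁ ≡ 1 (mod 5). M₂ = 5, y₂ ≡ 9 (mod 11). k = 2×11×1 + 6×5×9 ≡ 17 (mod 55)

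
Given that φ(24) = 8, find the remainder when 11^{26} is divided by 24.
By Euler: 11^{8} ≡ 1 mod 24 since gcd(11, 24) = 1. 26 = 3×8 + 2. So 11^{26} ≡ 11^{2} ≡ 1 mod 24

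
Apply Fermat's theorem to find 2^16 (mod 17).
By Fermat's Little Theorem, 2^{16} ≡ 1 (mod 17) since 17 is prime and gcd(2, 17) = 1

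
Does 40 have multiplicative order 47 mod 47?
Powers of 40 mod 47: 40^1≡40, 40^2≡2, 40^3≡33, 40^4≡4, 40^5≡19, 40^6≡8, 40^7≡38, 40^8≡16, 40^9≡29, 40^10≡32, 40^11≡11, 40^12≡17, 40^13≡22, 40^14≡34, 40^15≡44, 40^16≡21, 40^17≡41, 40^18≡42, 40^19≡35, 40^20≡37, 40^21≡23, 40^22≡27, 40^23≡46, 40^24≡7, 40^25≡45, 40^26≡14, 40^27≡43, 40^28≡28, 40^29≡39, 40^30≡9, 40^31≡31, 40^32≡18, 40^33≡15, 40^34≡36, 40^35≡30, 40^36≡25, 40^37≡13, 40^38≡3, 40^39≡26, 40^40≡6, 40^41≡5, 40^42≡12, 40^43≡10, 40^44≡24, 40^45≡20, 40^46≡1. Already 40^46≡1, so the order is 46 < 47. No, the actual order is 46.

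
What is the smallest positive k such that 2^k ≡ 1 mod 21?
Powers of 2 mod 21: 2^1≡2, 2^2≡4, 2^3≡8, 2^4≡16, 2^5≡11, 2^6≡1. So the order of 2 is 6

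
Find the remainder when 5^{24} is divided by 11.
By Fermat: 5^{10} ≡ 1 mod 11. 24 = 2×10 + 4. So 5^{24} ≡ 5^{4} ≡ 9 mod 11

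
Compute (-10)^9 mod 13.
By repeated squaring mod 13: (-10)^{1}≡3, (-10)^{2}≡9, (-10)^{4}≡3, (-10)^{8}≡9. Then (-10)^{9} = (-10)^{8+1} ≡ 9 × 3 ≡ 1 mod 13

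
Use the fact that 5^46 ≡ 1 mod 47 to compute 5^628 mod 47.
By Fermat: 5^{46} ≡ 1 mod 47. 628 ≡ 30 mod 46. So 5^{628} ≡ 5^{30} ≡ 36 mod 47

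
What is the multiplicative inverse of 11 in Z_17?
Since 17 is prime, by Fermat 11^(-1) ≡ 11^{15} ≡ 14 (mod 17). Verify: 11 × 14 = 154 ≡ 1 (mod 17)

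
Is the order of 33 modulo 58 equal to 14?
Powers of 33 mod 58: 33^1≡33, 33^2≡45, 33^3≡35, 33^4≡53, 33^5≡9, 33^6≡7, 33^7≡57, 33^8≡25, 33^9≡13, 33^10≡23, 33^11≡5, 33^12≡49, 33^13≡51, 33^14≡1. First k with 33^k≡1 is k=14. Yes, ord_58(33) = 14.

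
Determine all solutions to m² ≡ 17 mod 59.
The square roots of 17 mod 59 are 28 and 31. Verify: 28² = 784 ≡ 17 mod 59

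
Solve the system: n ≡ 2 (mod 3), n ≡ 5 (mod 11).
M = 3 × 11 = 33. M₁ = 11, y₁ ≡ 2 (mod 3). M₂ = 3, y₂ ≡ 4 (mod 11). n = 2×11×2 + 5×3×4 ≡ 5 (mod 33)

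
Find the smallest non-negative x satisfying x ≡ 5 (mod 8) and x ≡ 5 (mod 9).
M = 8 × 9 = 72. M₁ = 9, y₁ ≡ 1 (mod 8). M₂ = 8, y₂ ≡ 8 (mod 9). x = 5×9×1 + 5×8×8 ≡ 5 (mod 72)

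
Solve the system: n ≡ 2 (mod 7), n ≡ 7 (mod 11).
M = 7 × 11 = 77. M₁ = 11, y₁ ≡ 2 (mod 7). M₂ = 7, y₂ ≡ 8 (mod 11). n = 2×11×2 + 7×7×8 ≡ 51 (mod 77)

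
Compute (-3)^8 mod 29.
By repeated squaring mod 29: (-3)^{1}≡26, (-3)^{2}≡9, (-3)^{4}≡23, (-3)^{8}≡7. So (-3)^{8} ≡ 7 mod 29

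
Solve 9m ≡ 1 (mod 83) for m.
Since 83 is prime, by Fermat 9^(-1) ≡ 9^{81} ≡ 37 (mod 83). Verify: 9 × 37 = 333 ≡ 1 (mod 83)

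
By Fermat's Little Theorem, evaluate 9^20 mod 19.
By Fermat: 9^{18} ≡ 1 (mod 19). So 9^{20} = 9^{18} · 9^{2} ≡ 9^{2} ≡ 5 (mod 19)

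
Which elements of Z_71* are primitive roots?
There are φ(70) = 24 primitive roots mod 71: {7, 11, 13, 21, 22, 28, 31, 33, 35, 42, 44, 47, 52, 53, 55, 56, 59, 61, 62, 63, 65, 67, 68, 69}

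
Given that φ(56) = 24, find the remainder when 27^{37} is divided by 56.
By Euler: 27^{24} ≡ 1 mod 56 since gcd(27, 56) = 1. 37 = 1×24 + 13. So 27^{37} ≡ 27^{13} ≡ 27 mod 56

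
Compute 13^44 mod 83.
By repeated squaring (mod 83): 13^{1}≡13, 13^{2}≡3, 13^{4}≡9, 13^{8}≡81, 13^{16}≡4, 13^{32}≡16. Then 13^{44} = 13^{32+8+4} ≡ 16 × 81 × 9 ≡ 44 (mod 83)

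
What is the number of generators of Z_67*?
There are φ(67-1) = φ(66) = 20 primitive roots modulo 67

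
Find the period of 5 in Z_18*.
Powers of 5 mod 18: 5^1≡5, 5^2≡7, 5^3≡17, 5^4≡13, 5^5≡11, 5^6≡1. Order = 6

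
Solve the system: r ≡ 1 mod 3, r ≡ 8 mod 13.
M = 3 × 13 = 39. M₁ = 13, y₁ ≡ 1 mod 3. M₂ = 3, y₂ ≡ 9 mod 13. r = 1×13×1 + 8×3×9 ≡ 34 mod 39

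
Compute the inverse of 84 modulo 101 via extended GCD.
Extended GCD: 84(-6) + 101(5) = 1. So 84^(-1) ≡ -6 ≡ 95 mod 101. Verify: 84 × 95 = 7980 ≡ 1 mod 101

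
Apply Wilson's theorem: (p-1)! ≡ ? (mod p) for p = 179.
By Wilson's theorem, (178)! ≡ -1 ≡ 178 mod 179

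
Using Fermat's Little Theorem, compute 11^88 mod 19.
By Fermat: 11^{18} ≡ 1 mod 19. 88 = 4×18 + 16. So 11^{88} ≡ 11^{16} ≡ 11 mod 19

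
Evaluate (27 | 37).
(27/37) = 27^{18} mod 37 = 1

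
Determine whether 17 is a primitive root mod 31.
ord_31(17) divides 30. For each prime q|30: 17^{15}≡30, 17^{10}≡25, 17^{6}≡8, none ≡ 1. So 17 has order 30 and is a primitive root mod 31.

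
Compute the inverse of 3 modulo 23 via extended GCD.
Extended GCD: 3(8) + 23(-1) = 1. So 3^(-1) ≡ 8 (mod 23). Verify: 3 × 8 = 24 ≡ 1 (mod 23)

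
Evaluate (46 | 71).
(46/71) = 46^{35} mod 71 = -1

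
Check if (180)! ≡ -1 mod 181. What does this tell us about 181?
(180)! mod 181 = 180. Since this equals -1 mod 181, Wilson confirms 181 is prime.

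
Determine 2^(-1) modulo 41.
Since 41 is prime, by Fermat 2^(-1) ≡ 2^{39} ≡ 21 (mod 41). Verify: 2 × 21 = 42 ≡ 1 (mod 41)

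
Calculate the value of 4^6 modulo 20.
By repeated squaring (mod 20): 4^{1}≡4, 4^{2}≡16, 4^{4}≡16. Then 4^{6} = 4^{4+2} ≡ 16 × 16 ≡ 16 (mod 20)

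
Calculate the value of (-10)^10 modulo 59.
By repeated squaring mod 59: (-10)^{1}≡49, (-10)^{2}≡41, (-10)^{4}≡29, (-10)^{8}≡15. Then (-10)^{10} = (-10)^{8+2} ≡ 15 × 41 ≡ 25 mod 59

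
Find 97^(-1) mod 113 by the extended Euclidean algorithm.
Extended GCD: 97(7) + 113(-6) = 1. So 97^(-1) ≡ 7 mod 113. Verify: 97 × 7 = 679 ≡ 1 mod 113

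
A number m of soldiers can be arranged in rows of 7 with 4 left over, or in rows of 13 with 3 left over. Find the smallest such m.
M = 7 × 13 = 91. M₁ = 13, y₁ ≡ 6 (mod 7). M₂ = 7, y₂ ≡ 2 (mod 13). m = 4×13×6 + 3×7×2 ≡ 81 (mod 91)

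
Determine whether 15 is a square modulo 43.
By Euler's criterion: 15^{21} ≡ 1 mod 43. Since this equals 1, 15 is a QR.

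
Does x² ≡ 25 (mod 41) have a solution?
By Euler's criterion: 25^{20} ≡ 1 (mod 41). Since this equals 1, 25 is a QR.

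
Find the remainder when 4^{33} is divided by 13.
By Fermat: 4^{12} ≡ 1 mod 13. 33 = 2×12 + 9. So 4^{33} ≡ 4^{9} ≡ 12 mod 13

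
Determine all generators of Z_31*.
There are φ(30) = 8 primitive roots mod 31: {3, 11, 12, 13, 17, 21, 22, 24}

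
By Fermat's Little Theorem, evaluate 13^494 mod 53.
By Fermat: 13^{52} ≡ 1 mod 53. 494 ≡ 26 mod 52. So 13^{494} ≡ 13^{26} ≡ 1 mod 53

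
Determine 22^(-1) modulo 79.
Since 79 is prime, by Fermat 22^(-1) ≡ 22^{77} ≡ 18 (mod 79). Verify: 22 × 18 = 396 ≡ 1 (mod 79)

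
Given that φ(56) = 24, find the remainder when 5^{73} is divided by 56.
By Euler: 5^{24} ≡ 1 mod 56 since gcd(5, 56) = 1. 73 = 3×24 + 1. So 5^{73} ≡ 5^{1} ≡ 5 mod 56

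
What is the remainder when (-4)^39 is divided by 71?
By repeated squaring mod 71: (-4)^{1}≡67, (-4)^{2}≡16, (-4)^{4}≡43, (-4)^{8}≡3, (-4)^{16}≡9, (-4)^{32}≡10. Then (-4)^{39} = (-4)^{32+4+2+1} ≡ 10 × 43 × 16 × 67 ≡ 28 mod 71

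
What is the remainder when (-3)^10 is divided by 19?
By repeated squaring mod 19: (-3)^{1}≡16, (-3)^{2}≡9, (-3)^{4}≡5, (-3)^{8}≡6. Then (-3)^{10} = (-3)^{8+2} ≡ 6 × 9 ≡ 16 mod 19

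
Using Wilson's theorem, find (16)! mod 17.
By Wilson's theorem, (16)! ≡ -1 ≡ 16 (mod 17)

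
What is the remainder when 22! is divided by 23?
By Wilson's theorem, (22)! ≡ -1 ≡ 22 (mod 23)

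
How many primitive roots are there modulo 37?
There are φ(37-1) = φ(36) = 12 primitive roots modulo 37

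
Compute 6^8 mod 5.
Using Fermat: 6^{4} ≡ 1 mod 5. 8 ≡ 0 mod 4. So 6^{8} ≡ 6^{0} ≡ 1 mod 5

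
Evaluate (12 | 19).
(12/19) = 12^{9} mod 19 = -1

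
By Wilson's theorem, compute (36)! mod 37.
By Wilson's theorem, (36)! ≡ -1 ≡ 36 mod 37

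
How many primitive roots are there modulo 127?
Number of primitive roots mod 127 = φ(p-1) = φ(126) = 36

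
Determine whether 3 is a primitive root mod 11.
3^{5} ≡ 1 (mod 11) and 5 < 10, so ord_11(3) = 5 ≠ 10 and 3 is not a primitive root.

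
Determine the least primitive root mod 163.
g = 2. Powers: [2, 4, 8, 16, 32, 64, 128, 93, 23, 46, ...] generates all 162 non-zero residues.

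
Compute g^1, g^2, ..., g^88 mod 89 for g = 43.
43^1, 43^2, ..., 43^{88} mod 89: [43, 69, 30, 44, 23, 10, 74, 67, 33, 84, 52, 11, 28, 47, 63, 39, 75, 21, 13, 25, 7, 34, 38, 32, 41, 72, 70, 73, 24, 53, 54, 8, 77, 18, 62, 85, 6, 80, 58, 2, 86, 49, 60, 88, 46, 20, 59, 45, 66, 79, 15, 22, 56, 5, 37, 78, 61, 42, 26, 50, 14, 68, 76, 64, 82, 55, 51, 57, 48, 17, 19, 16, 65, 36, 35, 81, 12, 71, 27, 4, 83, 9, 31, 87, 3, 40, 29, 1]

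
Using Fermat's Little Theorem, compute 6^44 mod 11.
By Fermat: 6^{10} ≡ 1 (mod 11). 44 = 4×10 + 4. So 6^{44} ≡ 6^{4} ≡ 9 (mod 11)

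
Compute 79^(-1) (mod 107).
Since 107 is prime, by Fermat 79^(-1) ≡ 79^{105} ≡ 42 (mod 107). Verify: 79 × 42 = 3318 ≡ 1 (mod 107)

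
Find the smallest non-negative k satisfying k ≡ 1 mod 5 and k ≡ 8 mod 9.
M = 5 × 9 = 45. M₁ = 9, y₁ ≡ 4 mod 5. M₂ = 5, y₂ ≡ 2 mod 9. k = 1×9×4 + 8×5×2 ≡ 26 mod 45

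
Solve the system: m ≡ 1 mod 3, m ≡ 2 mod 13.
M = 3 × 13 = 39. M₁ = 13, y₁ ≡ 1 mod 3. M₂ = 3, y₂ ≡ 9 mod 13. m = 1×13×1 + 2×3×9 ≡ 28 mod 39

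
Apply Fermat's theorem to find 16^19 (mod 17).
By Fermat: 16^{16} ≡ 1 (mod 17). So 16^{19} = 16^{16} · 16^{3} ≡ 16^{3} ≡ 16 (mod 17)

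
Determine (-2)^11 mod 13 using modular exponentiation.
By repeated squaring mod 13: (-2)^{1}≡11, (-2)^{2}≡4, (-2)^{4}≡3, (-2)^{8}≡9. Then (-2)^{11} = (-2)^{8+2+1} ≡ 9 × 4 × 11 ≡ 6 mod 13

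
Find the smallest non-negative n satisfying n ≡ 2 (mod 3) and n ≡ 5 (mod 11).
M = 3 × 11 = 33. M₁ = 11, y₁ ≡ 2 (mod 3). M₂ = 3, y₂ ≡ 4 (mod 11). n = 2×11×2 + 5×3×4 ≡ 5 (mod 33)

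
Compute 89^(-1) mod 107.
Since 107 is prime, by Fermat 89^(-1) ≡ 89^{105} ≡ 101 mod 107. Verify: 89 × 101 = 8989 ≡ 1 mod 107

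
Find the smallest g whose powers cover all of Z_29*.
g = 2. Powers: [2, 4, 8, 16, 3, 6, 12, 24, 19, 9, ...] generates all 28 non-zero residues.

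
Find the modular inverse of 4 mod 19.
Since 19 is prime, by Fermat 4^(-1) ≡ 4^{17} ≡ 5 mod 19. Verify: 4 × 5 = 20 ≡ 1 mod 19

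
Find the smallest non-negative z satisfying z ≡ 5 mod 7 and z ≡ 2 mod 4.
M = 7 × 4 = 28. M₁ = 4, y₁ ≡ 2 mod 7. M₂ = 7, y₂ ≡ 3 mod 4. z = 5×4×2 + 2×7×3 ≡ 26 mod 28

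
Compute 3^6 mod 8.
By repeated squaring mod 8: 3^{1}≡3, 3^{2}≡1, 3^{4}≡1. Then 3^{6} = 3^{4+2} ≡ 1 × 1 ≡ 1 mod 8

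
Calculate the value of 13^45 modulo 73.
By repeated squaring (mod 73): 13^{1}≡13, 13^{2}≡23, 13^{4}≡18, 13^{8}≡32, 13^{16}≡2, 13^{32}≡4. Then 13^{45} = 13^{32+8+4+1} ≡ 4 × 32 × 18 × 13 ≡ 22 (mod 73)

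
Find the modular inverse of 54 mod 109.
Since 109 is prime, by Fermat 54^(-1) ≡ 54^{107} ≡ 107 (mod 109). Verify: 54 × 107 = 5778 ≡ 1 (mod 109)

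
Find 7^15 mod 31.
By repeated squaring mod 31: 7^{1}≡7, 7^{2}≡18, 7^{4}≡14, 7^{8}≡10. Then 7^{15} = 7^{8+4+2+1} ≡ 10 × 14 × 18 × 7 ≡ 1 mod 31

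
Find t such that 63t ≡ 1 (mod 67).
Since 67 is prime, by Fermat 63^(-1) ≡ 63^{65} ≡ 50 (mod 67). Verify: 63 × 50 = 3150 ≡ 1 (mod 67)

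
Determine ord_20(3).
Powers of 3 mod 20: 3^1≡3, 3^2≡9, 3^3≡7, 3^4≡1. ord_20(3) = 4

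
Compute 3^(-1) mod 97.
Since 97 is prime, by Fermat 3^(-1) ≡ 3^{95} ≡ 65 mod 97. Verify: 3 × 65 = 195 ≡ 1 mod 97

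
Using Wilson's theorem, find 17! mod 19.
(18)! = (17)! × (18) ≡ -1 (mod 19). So (17)! ≡ -1 × (18)^(-1) ≡ (-1)×(-1) = 1 (mod 19)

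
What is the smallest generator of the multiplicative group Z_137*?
g = 3. For each prime q|136: 3^{68}≡136, 3^{8}≡122, none ≡ 1, so ord_137(3) = 136 and 3 is a primitive root.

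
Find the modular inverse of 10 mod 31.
Since 31 is prime, by Fermat 10^(-1) ≡ 10^{29} ≡ 28 (mod 31). Verify: 10 × 28 = 280 ≡ 1 (mod 31)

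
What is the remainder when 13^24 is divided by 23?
Using Fermat: 13^{22} ≡ 1 (mod 23). 24 ≡ 2 (mod 22). So 13^{24} ≡ 13^{2} ≡ 8 (mod 23)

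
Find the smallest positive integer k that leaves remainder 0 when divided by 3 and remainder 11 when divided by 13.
M = 3 × 13 = 39. M₁ = 13, y₁ ≡ 1 (mod 3). M₂ = 3, y₂ ≡ 9 (mod 13). k = 0×13×1 + 11×3×9 ≡ 24 (mod 39)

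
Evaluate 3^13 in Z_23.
By repeated squaring (mod 23): 3^{1}≡3, 3^{2}≡9, 3^{4}≡12, 3^{8}≡6. Then 3^{13} = 3^{8+4+1} ≡ 6 × 12 × 3 ≡ 9 (mod 23)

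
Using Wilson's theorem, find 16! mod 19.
(18)! = (16)! × (17) × (18) ≡ -1 mod 19. So (16)! ≡ -1 × [(18)(17)]^(-1) ≡ 9 mod 19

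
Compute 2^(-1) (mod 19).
Since 19 is prime, by Fermat 2^(-1) ≡ 2^{17} ≡ 10 (mod 19). Verify: 2 × 10 = 20 ≡ 1 (mod 19)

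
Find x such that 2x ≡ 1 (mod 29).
Since 29 is prime, by Fermat 2^(-1) ≡ 2^{27} ≡ 15 (mod 29). Verify: 2 × 15 = 30 ≡ 1 (mod 29)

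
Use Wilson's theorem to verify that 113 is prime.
(112)! mod 113 = 112. Since this equals -1 (mod 113), Wilson confirms 113 is prime.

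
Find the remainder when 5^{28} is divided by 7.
By Fermat: 5^{6} ≡ 1 mod 7. 28 = 4×6 + 4. So 5^{28} ≡ 5^{4} ≡ 2 mod 7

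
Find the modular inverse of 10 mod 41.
Since 41 is prime, by Fermat 10^(-1) ≡ 10^{39} ≡ 37 (mod 41). Verify: 10 × 37 = 370 ≡ 1 (mod 41)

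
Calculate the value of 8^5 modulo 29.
By repeated squaring mod 29: 8^{1}≡8, 8^{2}≡6, 8^{4}≡7. Then 8^{5} = 8^{4+1} ≡ 7 × 8 ≡ 27 mod 29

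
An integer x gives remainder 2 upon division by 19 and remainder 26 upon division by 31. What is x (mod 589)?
M = 19 × 31 = 589. M₁ = 31, y₁ ≡ 8 (mod 19). M₂ = 19, y₂ ≡ 18 (mod 31). x = 2×31×8 + 26×19×18 ≡ 553 (mod 589)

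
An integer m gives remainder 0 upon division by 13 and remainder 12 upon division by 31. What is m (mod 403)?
M = 13 × 31 = 403. M₁ = 31, y₁ ≡ 8 (mod 13). M₂ = 13, y₂ ≡ 12 (mod 31). m = 0×31×8 + 12×13×12 ≡ 260 (mod 403)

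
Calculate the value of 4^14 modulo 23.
By repeated squaring mod 23: 4^{1}≡4, 4^{2}≡16, 4^{4}≡3, 4^{8}≡9. Then 4^{14} = 4^{8+4+2} ≡ 9 × 3 × 16 ≡ 18 mod 23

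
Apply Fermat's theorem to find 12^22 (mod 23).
By Fermat's Little Theorem, 12^{22} ≡ 1 (mod 23) since 23 is prime and gcd(12, 23) = 1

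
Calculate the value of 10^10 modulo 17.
By repeated squaring mod 17: 10^{1}≡10, 10^{2}≡15, 10^{4}≡4, 10^{8}≡16. Then 10^{10} = 10^{8+2} ≡ 16 × 15 ≡ 2 mod 17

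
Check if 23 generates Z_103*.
23^{17} ≡ 1 mod 103 and 17 < 102, so ord_103(23) = 17 ≠ 102 and 23 is not a primitive root.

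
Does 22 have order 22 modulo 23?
22^{2} ≡ 1 mod 23 and 2 < 22, so ord_23(22) = 2 ≠ 22 and 22 is not a primitive root.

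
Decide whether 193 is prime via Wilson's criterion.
(192)! mod 193 = 192. Since 192 ≡ -1 mod 193, 193 is prime.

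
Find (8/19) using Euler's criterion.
(8/19) = 8^{9} mod 19 = -1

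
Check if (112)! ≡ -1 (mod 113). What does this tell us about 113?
(112)! mod 113 = 112. Since this equals -1 (mod 113), Wilson confirms 113 is prime.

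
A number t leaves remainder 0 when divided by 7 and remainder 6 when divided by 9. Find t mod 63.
M = 7 × 9 = 63. M₁ = 9, y₁ ≡ 4 mod 7. M₂ = 7, y₂ ≡ 4 mod 9. t = 0×9×4 + 6×7×4 ≡ 42 mod 63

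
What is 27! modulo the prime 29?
(28)! = (27)! × (28) ≡ -1 mod 29. So (27)! ≡ -1 × (28)^(-1) ≡ (-1)×(-1) = 1 mod 29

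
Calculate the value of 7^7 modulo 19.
By repeated squaring (mod 19): 7^{1}≡7, 7^{2}≡11, 7^{4}≡7. Then 7^{7} = 7^{4+2+1} ≡ 7 × 11 × 7 ≡ 7 (mod 19)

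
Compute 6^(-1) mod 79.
Since 79 is prime, by Fermat 6^(-1) ≡ 6^{77} ≡ 66 mod 79. Verify: 6 × 66 = 396 ≡ 1 mod 79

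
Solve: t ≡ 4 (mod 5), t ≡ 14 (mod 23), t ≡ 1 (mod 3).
M = 5 × 23 × 3 = 345. M₁ = 69, y₁ ≡ 4 (mod 5). M₂ = 15, y₂ ≡ 20 (mod 23). M₃ = 115, y₃ ≡ 1 (mod 3). t = 4×69×4 + 14×15×20 + 1×115×1 ≡ 244 (mod 345)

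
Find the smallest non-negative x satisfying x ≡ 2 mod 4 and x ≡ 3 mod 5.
M = 4 × 5 = 20. M₁ = 5, y₁ ≡ 1 mod 4. M₂ = 4, y₂ ≡ 4 mod 5. x = 2×5×1 + 3×4×4 ≡ 18 mod 20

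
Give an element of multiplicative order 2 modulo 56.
41 has order 2 mod 56 since 41^{2} ≡ 1 (mod 56) and no smaller power works.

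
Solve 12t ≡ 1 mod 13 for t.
Since 13 is prime, by Fermat 12^(-1) ≡ 12^{11} ≡ 12 mod 13. Verify: 12 × 12 = 144 ≡ 1 mod 13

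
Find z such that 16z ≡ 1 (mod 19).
Since 19 is prime, by Fermat 16^(-1) ≡ 16^{17} ≡ 6 (mod 19). Verify: 16 × 6 = 96 ≡ 1 (mod 19)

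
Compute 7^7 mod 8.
By repeated squaring mod 8: 7^{1}≡7, 7^{2}≡1, 7^{4}≡1. Then 7^{7} = 7^{4+2+1} ≡ 1 × 1 × 7 ≡ 7 mod 8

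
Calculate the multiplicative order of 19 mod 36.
Powers of 19 mod 36: 19^1≡19, 19^2≡1. Order = 2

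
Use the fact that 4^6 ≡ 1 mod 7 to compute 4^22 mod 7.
By Fermat: 4^{6} ≡ 1 mod 7. 22 = 3×6 + 4. So 4^{22} ≡ 4^{4} ≡ 4 mod 7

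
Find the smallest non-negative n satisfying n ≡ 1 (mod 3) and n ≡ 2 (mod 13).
M = 3 × 13 = 39. M₁ = 13, y₁ ≡ 1 (mod 3). M₂ = 3, y₂ ≡ 9 (mod 13). n = 1×13×1 + 2×3×9 ≡ 28 (mod 39)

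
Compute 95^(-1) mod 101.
Since 101 is prime, by Fermat 95^(-1) ≡ 95^{99} ≡ 84 mod 101. Verify: 95 × 84 = 7980 ≡ 1 mod 101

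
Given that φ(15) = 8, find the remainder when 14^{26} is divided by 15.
By Euler: 14^{8} ≡ 1 (mod 15) since gcd(14, 15) = 1. 26 = 3×8 + 2. So 14^{26} ≡ 14^{2} ≡ 1 (mod 15)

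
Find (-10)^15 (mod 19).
By repeated squaring (mod 19): (-10)^{1}≡9, (-10)^{2}≡5, (-10)^{4}≡6, (-10)^{8}≡17. Then (-10)^{15} = (-10)^{8+4+2+1} ≡ 17 × 6 × 5 × 9 ≡ 11 (mod 19)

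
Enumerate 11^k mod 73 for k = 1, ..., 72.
11^1, 11^2, ..., 11^{72} mod 73: [11, 48, 17, 41, 13, 70, 40, 2, 22, 23, 34, 9, 26, 67, 7, 4, 44, 46, 68, 18, 52, 61, 14, 8, 15, 19, 63, 36, 31, 49, 28, 16, 30, 38, 53, 72, 62, 25, 56, 32, 60, 3, 33, 71, 51, 50, 39, 64, 47, 6, 66, 69, 29, 27, 5, 55, 21, 12, 59, 65, 58, 54, 10, 37, 42, 24, 45, 57, 43, 35, 20, 1]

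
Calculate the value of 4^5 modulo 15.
By repeated squaring mod 15: 4^{1}≡4, 4^{2}≡1, 4^{4}≡1. Then 4^{5} = 4^{4+1} ≡ 1 × 4 ≡ 4 mod 15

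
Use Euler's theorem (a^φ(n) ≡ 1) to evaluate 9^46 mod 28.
By Euler: 9^{12} ≡ 1 (mod 28) since gcd(9, 28) = 1. 46 = 3×12 + 10. So 9^{46} ≡ 9^{10} ≡ 9 (mod 28)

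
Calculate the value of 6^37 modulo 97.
By repeated squaring (mod 97): 6^{1}≡6, 6^{2}≡36, 6^{4}≡35, 6^{8}≡61, 6^{16}≡35, 6^{32}≡61. Then 6^{37} = 6^{32+4+1} ≡ 61 × 35 × 6 ≡ 6 (mod 97)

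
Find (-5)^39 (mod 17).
Using Fermat: (-5)^{16} ≡ 1 (mod 17). 39 ≡ 7 (mod 16). So (-5)^{39} ≡ (-5)^{7} ≡ 7 (mod 17)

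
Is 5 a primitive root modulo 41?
5^{20} ≡ 1 (mod 41) and 20 < 40, so ord_41(5) = 20 ≠ 40 and 5 is not a primitive root.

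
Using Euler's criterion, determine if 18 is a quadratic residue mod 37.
By Euler's criterion: 18^{18} ≡ 36 mod 37. Since this equals -1 (≡ 36), 18 is not a QR.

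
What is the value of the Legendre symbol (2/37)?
(2/37) = 2^{18} mod 37 = -1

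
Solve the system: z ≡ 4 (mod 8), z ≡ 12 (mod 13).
M = 8 × 13 = 104. M₁ = 13, y₁ ≡ 5 (mod 8). M₂ = 8, y₂ ≡ 5 (mod 13). z = 4×13×5 + 12×8×5 ≡ 12 (mod 104)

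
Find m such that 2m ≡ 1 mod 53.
Since 53 is prime, by Fermat 2^(-1) ≡ 2^{51} ≡ 27 mod 53. Verify: 2 × 27 = 54 ≡ 1 mod 53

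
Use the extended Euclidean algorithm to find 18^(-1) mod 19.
Extended GCD: 18(-1) + 19(1) = 1. So 18^(-1) ≡ -1 ≡ 18 mod 19. Verify: 18 × 18 = 324 ≡ 1 mod 19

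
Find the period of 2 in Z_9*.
Powers of 2 mod 9: 2^1≡2, 2^2≡4, 2^3≡8, 2^4≡7, 2^5≡5, 2^6≡1. So the order of 2 is 6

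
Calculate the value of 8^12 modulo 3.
Using Fermat: 8^{2} ≡ 1 mod 3. 12 ≡ 0 mod 2. So 8^{12} ≡ 8^{0} ≡ 1 mod 3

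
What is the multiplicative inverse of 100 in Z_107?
Since 107 is prime, by Fermat 100^(-1) ≡ 100^{105} ≡ 61 mod 107. Verify: 100 × 61 = 6100 ≡ 1 mod 107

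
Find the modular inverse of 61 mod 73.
Since 73 is prime, by Fermat 61^(-1) ≡ 61^{71} ≡ 6 mod 73. Verify: 61 × 6 = 366 ≡ 1 mod 73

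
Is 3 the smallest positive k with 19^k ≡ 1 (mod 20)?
Powers of 19 mod 20: 19^1≡19, 19^2≡1. Already 19^2≡1, so the order is 2 < 3. No, the actual order is 2.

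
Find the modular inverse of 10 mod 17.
Since 17 is prime, by Fermat 10^(-1) ≡ 10^{15} ≡ 12 mod 17. Verify: 10 × 12 = 120 ≡ 1 mod 17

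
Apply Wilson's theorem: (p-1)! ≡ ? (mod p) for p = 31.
By Wilson's theorem, (30)! ≡ -1 ≡ 30 (mod 31)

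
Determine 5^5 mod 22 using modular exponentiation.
By repeated squaring (mod 22): 5^{1}≡5, 5^{2}≡3, 5^{4}≡9. Then 5^{5} = 5^{4+1} ≡ 9 × 5 ≡ 1 (mod 22)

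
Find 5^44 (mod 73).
By repeated squaring (mod 73): 5^{1}≡5, 5^{2}≡25, 5^{4}≡41, 5^{8}≡2, 5^{16}≡4, 5^{32}≡16. Then 5^{44} = 5^{32+8+4} ≡ 16 × 2 × 41 ≡ 71 (mod 73)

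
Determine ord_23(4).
Powers of 4 mod 23: 4^1≡4, 4^2≡16, 4^3≡18, 4^4≡3, 4^5≡12, 4^6≡2, 4^7≡8, 4^8≡9, 4^9≡13, 4^10≡6, 4^11≡1. Order = 11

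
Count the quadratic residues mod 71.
For prime 71, there are (p-1)/2 = (71-1)/2 = 35 quadratic residues (excluding 0).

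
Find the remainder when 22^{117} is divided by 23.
By Fermat: 22^{22} ≡ 1 (mod 23). 117 = 5×22 + 7. So 22^{117} ≡ 22^{7} ≡ 22 (mod 23)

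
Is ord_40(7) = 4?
Powers of 7 mod 40: 7^1≡7, 7^2≡9, 7^3≡23, 7^4≡1. First k with 7^k≡1 is k=4. Yes, ord_40(7) = 4.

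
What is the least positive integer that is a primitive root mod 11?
g = 2. For each prime q|10: 2^{5}≡10, 2^{2}≡4, none ≡ 1, so ord_11(2) = 10 and 2 is a primitive root.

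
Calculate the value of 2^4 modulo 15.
2^{4} = 16 ≡ 1 (mod 15)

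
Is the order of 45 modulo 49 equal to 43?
Powers of 45 mod 49: 45^1≡45, 45^2≡16, 45^3≡34, 45^4≡11, 45^5≡5, 45^6≡29, 45^7≡31, 45^8≡23, 45^9≡6, 45^10≡25, 45^11≡47, 45^12≡8, 45^13≡17, 45^14≡30, 45^15≡27, 45^16≡39, 45^17≡40, 45^18≡36, 45^19≡3, 45^20≡37, 45^21≡48, 45^22≡4, 45^23≡33, 45^24≡15, 45^25≡38, 45^26≡44, 45^27≡20, 45^28≡18, 45^29≡26, 45^30≡43, 45^31≡24, 45^32≡2, 45^33≡41, 45^34≡32, 45^35≡19, 45^36≡22, 45^37≡10, 45^38≡9, 45^39≡13, 45^40≡46, 45^41≡12, 45^42≡1. Already 45^42≡1, so the order is 42 < 43. No, the actual order is 42.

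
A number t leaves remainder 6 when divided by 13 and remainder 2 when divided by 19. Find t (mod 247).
M = 13 × 19 = 247. M₁ = 19, y₁ ≡ 11 (mod 13). M₂ = 13, y₂ ≡ 3 (mod 19). t = 6×19×11 + 2×13×3 ≡ 97 (mod 247)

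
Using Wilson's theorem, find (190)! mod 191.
By Wilson's theorem, (190)! ≡ -1 ≡ 190 mod 191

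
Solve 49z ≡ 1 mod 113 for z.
Since 113 is prime, by Fermat 49^(-1) ≡ 49^{111} ≡ 30 mod 113. Verify: 49 × 30 = 1470 ≡ 1 mod 113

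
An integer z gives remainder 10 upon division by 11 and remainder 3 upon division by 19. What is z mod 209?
M = 11 × 19 = 209. M₁ = 19, y₁ ≡ 7 mod 11. M₂ = 11, y₂ ≡ 7 mod 19. z = 10×19×7 + 3×11×7 ≡ 98 mod 209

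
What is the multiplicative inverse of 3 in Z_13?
Since 13 is prime, by Fermat 3^(-1) ≡ 3^{11} ≡ 9 (mod 13). Verify: 3 × 9 = 27 ≡ 1 (mod 13)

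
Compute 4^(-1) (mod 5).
Since 5 is prime, by Fermat 4^(-1) ≡ 4^{3} ≡ 4 (mod 5). Verify: 4 × 4 = 16 ≡ 1 (mod 5)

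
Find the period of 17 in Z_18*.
Powers of 17 mod 18: 17^1≡17, 17^2≡1. ord_18(17) = 2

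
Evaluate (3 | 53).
(3/53) = 3^{26} mod 53 = -1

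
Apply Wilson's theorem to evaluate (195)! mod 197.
(196)! = (195)! × (196) ≡ -1 (mod 197). So (195)! ≡ -1 × (196)^(-1) ≡ (-1)×(-1) = 1 (mod 197)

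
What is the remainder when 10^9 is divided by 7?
Using Fermat: 10^{6} ≡ 1 mod 7. 9 ≡ 3 mod 6. So 10^{9} ≡ 10^{3} ≡ 6 mod 7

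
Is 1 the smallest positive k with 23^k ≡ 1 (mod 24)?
Powers of 23 mod 24: 23^1≡23, 23^2≡1. 23^1≡23≢1, so ord ≠ 1. No, the actual order is 2.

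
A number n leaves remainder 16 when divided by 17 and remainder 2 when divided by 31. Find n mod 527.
M = 17 × 31 = 527. M₁ = 31, y₁ ≡ 11 mod 17. M₂ = 17, y₂ ≡ 11 mod 31. n = 16×31×11 + 2×17×11 ≡ 33 mod 527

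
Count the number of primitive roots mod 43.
There are φ(43-1) = φ(42) = 12 primitive roots modulo 43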